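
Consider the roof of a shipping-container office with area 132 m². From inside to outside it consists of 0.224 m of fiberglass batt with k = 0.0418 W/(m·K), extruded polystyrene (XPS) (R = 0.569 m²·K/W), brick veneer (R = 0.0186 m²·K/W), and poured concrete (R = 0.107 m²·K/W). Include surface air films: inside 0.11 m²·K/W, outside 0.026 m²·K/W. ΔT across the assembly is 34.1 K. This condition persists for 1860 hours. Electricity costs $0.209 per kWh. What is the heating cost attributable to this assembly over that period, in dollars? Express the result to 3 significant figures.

283 dollars

0.224/0.0418 = 5.359
R_total = 0.11 + 5.359 + 0.569 + 0.0186 + 0.107 + 0.026 = 6.189 m²·K/W
Q = 132 × 34.1 / 6.189 = 727.2 W
E = 727.2 W × 1860 h / 1000 = 1353 kWh
Cost = 1353 × 0.209 = $282.7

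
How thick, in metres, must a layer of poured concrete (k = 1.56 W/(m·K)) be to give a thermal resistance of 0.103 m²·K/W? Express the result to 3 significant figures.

0.161 m

L = R·k = 0.103 × 1.56 = 0.1607 m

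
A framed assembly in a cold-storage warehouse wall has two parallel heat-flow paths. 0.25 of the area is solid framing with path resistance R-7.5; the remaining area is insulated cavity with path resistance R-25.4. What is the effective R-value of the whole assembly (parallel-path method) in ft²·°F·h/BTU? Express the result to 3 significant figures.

U_eff = 0.75/25.4 + 0.25/7.5 = 0.02953 + 0.03333 = 0.06286
R_eff = 1/U_eff = 15.91 ft²·°F·h/BTU

15.9 ft²·°F·h/BTU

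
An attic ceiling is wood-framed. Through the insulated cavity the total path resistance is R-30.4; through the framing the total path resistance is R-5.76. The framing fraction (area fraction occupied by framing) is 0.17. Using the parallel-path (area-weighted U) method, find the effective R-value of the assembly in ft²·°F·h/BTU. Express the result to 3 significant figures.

U_eff = 0.83/30.4 + 0.17/5.76 = 0.0273 + 0.02951 = 0.05682
R_eff = 1/U_eff = 17.6 ft²·°F·h/BTU

17.6 ft²·°F·h/BTU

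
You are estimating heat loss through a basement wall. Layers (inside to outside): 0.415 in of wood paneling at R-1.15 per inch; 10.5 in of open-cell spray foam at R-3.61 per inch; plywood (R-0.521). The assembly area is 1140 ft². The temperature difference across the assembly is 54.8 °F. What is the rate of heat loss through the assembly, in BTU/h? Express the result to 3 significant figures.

1610 BTU/h

0.415 × 1.15 = 0.4772
10.5 × 3.61 = 37.91
R_total = 0.4772 + 37.91 + 0.521 = 38.9 ft²·°F·h/BTU
Q = A·ΔT/R = 1140 × 54.8 / 38.9 = 1606 BTU/h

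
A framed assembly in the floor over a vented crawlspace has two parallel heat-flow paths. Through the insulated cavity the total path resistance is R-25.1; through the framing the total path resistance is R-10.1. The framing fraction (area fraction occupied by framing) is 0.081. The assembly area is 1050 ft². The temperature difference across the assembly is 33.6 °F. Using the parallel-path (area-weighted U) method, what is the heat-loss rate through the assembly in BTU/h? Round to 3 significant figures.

U_eff = 0.919/25.1 + 0.081/10.1 = 0.03661 + 0.00802 = 0.04463
R_eff = 1/U_eff = 22.4 ft²·°F·h/BTU
Q = 1050 × 33.6 / 22.4 = 1575 BTU/h

1570 BTU/h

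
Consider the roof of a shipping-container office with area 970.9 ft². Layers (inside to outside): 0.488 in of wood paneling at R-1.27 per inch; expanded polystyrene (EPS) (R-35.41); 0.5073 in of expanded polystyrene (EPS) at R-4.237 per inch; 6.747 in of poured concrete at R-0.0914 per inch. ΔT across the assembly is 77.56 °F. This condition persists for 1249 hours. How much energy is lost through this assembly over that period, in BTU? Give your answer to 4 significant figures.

2424000 BTU

0.488 × 1.27 = 0.61976
0.5073 × 4.237 = 2.1494
6.747 × 0.0914 = 0.61668
R_total = 0.61976 + 35.41 + 2.1494 + 0.61668 = 38.796 ft²·°F·h/BTU
Q = 970.9 × 77.56 / 38.796 = 1941 BTU/h
E = 1941 × 1249 = 2424300 BTU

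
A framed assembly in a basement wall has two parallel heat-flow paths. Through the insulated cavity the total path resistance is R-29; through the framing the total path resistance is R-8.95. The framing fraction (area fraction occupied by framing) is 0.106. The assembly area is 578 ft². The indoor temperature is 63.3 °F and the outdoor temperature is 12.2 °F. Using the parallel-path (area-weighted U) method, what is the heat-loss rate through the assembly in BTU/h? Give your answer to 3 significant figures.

1260 BTU/h

U_eff = 0.894/29 + 0.106/8.95 = 0.03083 + 0.01184 = 0.04267
R_eff = 1/U_eff = 23.44 ft²·°F·h/BTU
Q = 578 × (63.3 − 12.2) / 23.44 = 1260 BTU/h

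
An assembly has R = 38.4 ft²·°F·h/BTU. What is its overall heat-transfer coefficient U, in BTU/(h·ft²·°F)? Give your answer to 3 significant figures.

0.0260 BTU/(h·ft²·°F)

U = 1/R = 1/38.4 = 0.02604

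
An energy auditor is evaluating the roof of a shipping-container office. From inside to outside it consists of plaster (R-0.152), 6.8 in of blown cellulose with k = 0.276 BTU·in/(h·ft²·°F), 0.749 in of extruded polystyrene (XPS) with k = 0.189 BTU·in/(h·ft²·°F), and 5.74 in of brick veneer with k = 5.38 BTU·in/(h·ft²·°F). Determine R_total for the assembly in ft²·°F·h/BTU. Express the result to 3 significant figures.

29.8 ft²·°F·h/BTU

6.8/0.276 = 24.64
0.749/0.189 = 3.963
5.74/5.38 = 1.067
R_total = 0.152 + 24.64 + 3.963 + 1.067 = 29.82 ft²·°F·h/BTU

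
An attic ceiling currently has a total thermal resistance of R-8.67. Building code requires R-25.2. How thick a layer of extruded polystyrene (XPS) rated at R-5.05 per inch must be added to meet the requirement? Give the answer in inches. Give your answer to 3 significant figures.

3.27 in

ΔR = 25.2 − 8.67 = 16.53 ft²·°F·h/BTU
L = ΔR / (R/in) = 16.53/5.05 = 3.273 in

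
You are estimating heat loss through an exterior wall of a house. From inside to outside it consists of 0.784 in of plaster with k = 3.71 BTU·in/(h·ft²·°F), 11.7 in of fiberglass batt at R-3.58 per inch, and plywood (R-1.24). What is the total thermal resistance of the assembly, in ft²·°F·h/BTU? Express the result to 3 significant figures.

43.3 ft²·°F·h/BTU

0.784/3.71 = 0.2113
11.7 × 3.58 = 41.89
R_total = 0.2113 + 41.89 + 1.24 = 43.34 ft²·°F·h/BTU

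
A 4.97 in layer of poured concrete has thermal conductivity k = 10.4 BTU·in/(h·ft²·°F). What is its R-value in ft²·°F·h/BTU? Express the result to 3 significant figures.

0.478 ft²·°F·h/BTU

R = L/k = 4.97/10.4 = 0.4779 ft²·°F·h/BTU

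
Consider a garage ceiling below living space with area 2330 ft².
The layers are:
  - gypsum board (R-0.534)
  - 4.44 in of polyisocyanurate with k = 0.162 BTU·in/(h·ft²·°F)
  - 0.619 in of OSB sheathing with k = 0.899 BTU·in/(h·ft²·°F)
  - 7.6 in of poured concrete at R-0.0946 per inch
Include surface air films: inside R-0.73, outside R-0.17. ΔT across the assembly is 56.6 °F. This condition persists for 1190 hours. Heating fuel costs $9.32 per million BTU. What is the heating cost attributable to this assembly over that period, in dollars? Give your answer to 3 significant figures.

4.44/0.162 = 27.41
0.619/0.899 = 0.6885
7.6 × 0.0946 = 0.719
R_total = 0.73 + 0.534 + 27.41 + 0.6885 + 0.719 + 0.17 = 30.25 ft²·°F·h/BTU
Q = 2330 × 56.6 / 30.25 = 4360 BTU/h
E = 4360 × 1190 = 5188000 BTU
Cost = 5188000/10⁶ × 9.32 = $48.35

48.4 dollars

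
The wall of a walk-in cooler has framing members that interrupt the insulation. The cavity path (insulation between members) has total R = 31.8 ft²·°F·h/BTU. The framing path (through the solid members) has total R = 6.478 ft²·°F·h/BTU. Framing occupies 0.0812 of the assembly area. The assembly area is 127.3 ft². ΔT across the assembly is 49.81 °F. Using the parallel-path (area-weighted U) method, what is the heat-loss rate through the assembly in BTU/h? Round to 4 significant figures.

U_eff = 0.9188/31.8 + 0.0812/6.478 = 0.028893 + 0.012535 = 0.041428
R_eff = 1/U_eff = 24.138 ft²·°F·h/BTU
Q = 127.3 × 49.81 / 24.138 = 262.69 BTU/h

262.7 BTU/h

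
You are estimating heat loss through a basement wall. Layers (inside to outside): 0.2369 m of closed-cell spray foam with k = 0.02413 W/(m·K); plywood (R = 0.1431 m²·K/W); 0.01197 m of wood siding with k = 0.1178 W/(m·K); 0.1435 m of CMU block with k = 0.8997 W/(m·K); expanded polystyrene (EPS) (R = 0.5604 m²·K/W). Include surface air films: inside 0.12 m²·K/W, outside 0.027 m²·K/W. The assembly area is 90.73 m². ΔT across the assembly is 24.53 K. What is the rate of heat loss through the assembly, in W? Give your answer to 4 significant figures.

203.6 W

0.2369/0.02413 = 9.8177
0.01197/0.1178 = 0.10161
0.1435/0.8997 = 0.1595
R_total = 0.12 + 9.8177 + 0.1431 + 0.10161 + 0.1595 + 0.5604 + 0.027 = 10.929 m²·K/W
Q = A·ΔT/R = 90.73 × 24.53 / 10.929 = 203.64 W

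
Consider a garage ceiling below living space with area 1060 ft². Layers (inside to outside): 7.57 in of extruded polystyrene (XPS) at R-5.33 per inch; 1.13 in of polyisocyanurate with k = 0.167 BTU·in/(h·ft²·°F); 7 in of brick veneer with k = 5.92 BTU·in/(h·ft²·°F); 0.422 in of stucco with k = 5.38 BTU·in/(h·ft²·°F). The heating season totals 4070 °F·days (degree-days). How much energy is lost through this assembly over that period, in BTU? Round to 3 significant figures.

7.57 × 5.33 = 40.35
1.13/0.167 = 6.766
7/5.92 = 1.182
0.422/5.38 = 0.07844
R_total = 40.35 + 6.766 + 1.182 + 0.07844 = 48.38 ft²·°F·h/BTU
E = A × HDD × 24 / R = 1060 × 4070 × 24 / 48.38 = 2140000 BTU

2140000 BTU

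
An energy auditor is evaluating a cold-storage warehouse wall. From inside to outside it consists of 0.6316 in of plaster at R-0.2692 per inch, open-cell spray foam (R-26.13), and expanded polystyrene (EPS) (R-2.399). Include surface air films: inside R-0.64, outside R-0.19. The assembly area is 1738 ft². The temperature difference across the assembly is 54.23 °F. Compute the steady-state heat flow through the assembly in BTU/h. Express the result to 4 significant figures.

3192 BTU/h

0.6316 × 0.2692 = 0.17003
R_total = 0.64 + 0.17003 + 26.13 + 2.399 + 0.19 = 29.529 ft²·°F·h/BTU
Q = A·ΔT/R = 1738 × 54.23 / 29.529 = 3191.8 BTU/h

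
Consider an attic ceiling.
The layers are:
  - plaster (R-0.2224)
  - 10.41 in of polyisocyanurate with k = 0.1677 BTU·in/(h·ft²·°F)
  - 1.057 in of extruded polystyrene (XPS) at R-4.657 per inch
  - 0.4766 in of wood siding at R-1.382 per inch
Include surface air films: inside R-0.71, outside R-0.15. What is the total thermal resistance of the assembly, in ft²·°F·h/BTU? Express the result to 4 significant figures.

10.41/0.1677 = 62.075
1.057 × 4.657 = 4.9224
0.4766 × 1.382 = 0.65866
R_total = 0.71 + 0.2224 + 62.075 + 4.9224 + 0.65866 + 0.15 = 68.739 ft²·°F·h/BTU

68.74 ft²·°F·h/BTU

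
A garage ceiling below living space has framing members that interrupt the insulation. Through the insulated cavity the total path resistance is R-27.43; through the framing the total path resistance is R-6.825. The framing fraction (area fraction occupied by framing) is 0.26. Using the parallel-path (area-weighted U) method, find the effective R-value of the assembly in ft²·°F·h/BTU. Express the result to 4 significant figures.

U_eff = 0.74/27.43 + 0.26/6.825 = 0.026978 + 0.038095 = 0.065073
R_eff = 1/U_eff = 15.367 ft²·°F·h/BTU

15.37 ft²·°F·h/BTU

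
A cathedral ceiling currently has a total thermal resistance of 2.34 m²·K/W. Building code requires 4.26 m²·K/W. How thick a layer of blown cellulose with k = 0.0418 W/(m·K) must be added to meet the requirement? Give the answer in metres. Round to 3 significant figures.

ΔR = 4.26 − 2.34 = 1.92 m²·K/W
L = ΔR × k = 1.92 × 0.0418 = 0.08026 m

0.0803 m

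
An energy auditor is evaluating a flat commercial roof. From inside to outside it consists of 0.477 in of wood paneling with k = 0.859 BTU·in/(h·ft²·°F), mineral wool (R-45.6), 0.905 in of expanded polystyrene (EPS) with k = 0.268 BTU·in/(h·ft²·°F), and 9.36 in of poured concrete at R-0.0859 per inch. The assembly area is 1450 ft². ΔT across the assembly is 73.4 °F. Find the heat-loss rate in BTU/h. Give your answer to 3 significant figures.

0.477/0.859 = 0.5553
0.905/0.268 = 3.377
9.36 × 0.0859 = 0.804
R_total = 0.5553 + 45.6 + 3.377 + 0.804 = 50.34 ft²·°F·h/BTU
Q = A·ΔT/R = 1450 × 73.4 / 50.34 = 2114 BTU/h

2110 BTU/h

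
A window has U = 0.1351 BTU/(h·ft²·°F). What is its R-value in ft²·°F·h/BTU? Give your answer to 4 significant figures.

R = 1/U = 1/0.1351 = 7.4019

7.402 ft²·°F·h/BTU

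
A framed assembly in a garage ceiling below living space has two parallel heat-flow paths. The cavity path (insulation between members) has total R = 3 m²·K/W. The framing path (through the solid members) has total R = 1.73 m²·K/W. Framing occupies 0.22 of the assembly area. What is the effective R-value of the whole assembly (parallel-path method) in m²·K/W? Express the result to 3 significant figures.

2.58 m²·K/W

U_eff = 0.78/3 + 0.22/1.73 = 0.26 + 0.1272 = 0.3872
R_eff = 1/U_eff = 2.583 m²·K/W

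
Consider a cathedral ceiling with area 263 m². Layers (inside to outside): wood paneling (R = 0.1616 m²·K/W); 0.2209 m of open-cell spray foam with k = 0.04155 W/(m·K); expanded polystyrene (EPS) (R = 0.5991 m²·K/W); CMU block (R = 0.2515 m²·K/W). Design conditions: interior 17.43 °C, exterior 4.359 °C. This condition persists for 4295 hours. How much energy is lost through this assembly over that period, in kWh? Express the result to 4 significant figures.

2333 kWh

0.2209/0.04155 = 5.3165
R_total = 0.1616 + 5.3165 + 0.5991 + 0.2515 = 6.3287 m²·K/W
Q = 263 × (17.43 − 4.359) / 6.3287 = 543.19 W
E = 543.19 W × 4295 h / 1000 = 2333 kWh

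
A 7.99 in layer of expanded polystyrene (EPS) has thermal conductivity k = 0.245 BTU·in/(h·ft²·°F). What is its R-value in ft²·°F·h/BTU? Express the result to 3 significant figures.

32.6 ft²·°F·h/BTU

R = L/k = 7.99/0.245 = 32.61 ft²·°F·h/BTU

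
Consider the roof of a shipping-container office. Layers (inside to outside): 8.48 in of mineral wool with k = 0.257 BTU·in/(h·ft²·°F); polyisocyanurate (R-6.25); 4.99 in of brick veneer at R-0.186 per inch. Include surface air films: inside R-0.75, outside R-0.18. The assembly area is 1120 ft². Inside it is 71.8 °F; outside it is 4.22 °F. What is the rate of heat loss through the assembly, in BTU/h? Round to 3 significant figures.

8.48/0.257 = 33
4.99 × 0.186 = 0.9281
R_total = 0.75 + 33 + 6.25 + 0.9281 + 0.18 = 41.1 ft²·°F·h/BTU
Q = A·ΔT/R = 1120 × (71.8 − 4.22) / 41.1 = 1841 BTU/h

1840 BTU/h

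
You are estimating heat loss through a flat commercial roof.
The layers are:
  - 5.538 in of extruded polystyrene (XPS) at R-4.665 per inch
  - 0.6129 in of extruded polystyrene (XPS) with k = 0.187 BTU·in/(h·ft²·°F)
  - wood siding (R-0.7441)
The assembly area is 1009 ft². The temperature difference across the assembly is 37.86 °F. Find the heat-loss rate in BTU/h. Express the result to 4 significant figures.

1279 BTU/h

5.538 × 4.665 = 25.835
0.6129/0.187 = 3.2775
R_total = 25.835 + 3.2775 + 0.7441 = 29.856 ft²·°F·h/BTU
Q = A·ΔT/R = 1009 × 37.86 / 29.856 = 1279.5 BTU/h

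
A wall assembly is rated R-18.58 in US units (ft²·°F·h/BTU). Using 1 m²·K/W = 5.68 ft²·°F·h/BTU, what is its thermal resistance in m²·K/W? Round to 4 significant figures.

R_SI = 18.58/5.68 = 3.2711

3.271 m²·K/W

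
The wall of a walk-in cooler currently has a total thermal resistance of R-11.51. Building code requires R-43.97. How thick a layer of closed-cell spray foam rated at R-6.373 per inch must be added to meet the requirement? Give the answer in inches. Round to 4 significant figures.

5.093 in

ΔR = 43.97 − 11.51 = 32.46 ft²·°F·h/BTU
L = ΔR / (R/in) = 32.46/6.373 = 5.0934 in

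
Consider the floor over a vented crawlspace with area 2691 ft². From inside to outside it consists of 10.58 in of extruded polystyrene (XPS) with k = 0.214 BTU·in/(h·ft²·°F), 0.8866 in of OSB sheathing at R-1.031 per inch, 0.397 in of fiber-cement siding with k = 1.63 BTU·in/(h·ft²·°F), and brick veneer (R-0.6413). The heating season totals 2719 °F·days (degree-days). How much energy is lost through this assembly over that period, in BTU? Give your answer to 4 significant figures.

3427000 BTU

10.58/0.214 = 49.439
0.8866 × 1.031 = 0.91408
0.397/1.63 = 0.24356
R_total = 49.439 + 0.91408 + 0.24356 + 0.6413 = 51.238 ft²·°F·h/BTU
E = A × HDD × 24 / R = 2691 × 2719 × 24 / 51.238 = 3427200 BTU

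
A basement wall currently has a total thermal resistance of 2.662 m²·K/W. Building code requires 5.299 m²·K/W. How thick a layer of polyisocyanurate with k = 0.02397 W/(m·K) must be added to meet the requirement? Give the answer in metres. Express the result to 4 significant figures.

ΔR = 5.299 − 2.662 = 2.637 m²·K/W
L = ΔR × k = 2.637 × 0.02397 = 0.063209 m

0.06321 m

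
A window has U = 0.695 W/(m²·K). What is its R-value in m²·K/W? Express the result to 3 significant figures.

1.44 m²·K/W

R = 1/U = 1/0.695 = 1.439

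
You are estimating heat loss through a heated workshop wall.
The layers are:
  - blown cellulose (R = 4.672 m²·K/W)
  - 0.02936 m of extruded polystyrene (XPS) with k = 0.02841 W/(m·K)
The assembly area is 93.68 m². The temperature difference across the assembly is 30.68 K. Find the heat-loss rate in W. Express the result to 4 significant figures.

0.02936/0.02841 = 1.0334
R_total = 4.672 + 1.0334 = 5.7054 m²·K/W
Q = A·ΔT/R = 93.68 × 30.68 / 5.7054 = 503.75 W

503.7 W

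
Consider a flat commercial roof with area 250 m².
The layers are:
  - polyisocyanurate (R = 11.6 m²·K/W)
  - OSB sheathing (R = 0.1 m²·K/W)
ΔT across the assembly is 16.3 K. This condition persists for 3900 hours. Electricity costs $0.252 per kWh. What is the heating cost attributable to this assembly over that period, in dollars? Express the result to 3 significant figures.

342 dollars

R_total = 11.6 + 0.1 = 11.7 m²·K/W
Q = 250 × 16.3 / 11.7 = 348.3 W
E = 348.3 W × 3900 h / 1000 = 1358 kWh
Cost = 1358 × 0.252 = $342.3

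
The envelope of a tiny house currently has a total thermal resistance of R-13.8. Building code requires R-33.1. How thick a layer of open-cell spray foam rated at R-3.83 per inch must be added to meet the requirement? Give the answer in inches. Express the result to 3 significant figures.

5.04 in

ΔR = 33.1 − 13.8 = 19.3 ft²·°F·h/BTU
L = ΔR / (R/in) = 19.3/3.83 = 5.039 in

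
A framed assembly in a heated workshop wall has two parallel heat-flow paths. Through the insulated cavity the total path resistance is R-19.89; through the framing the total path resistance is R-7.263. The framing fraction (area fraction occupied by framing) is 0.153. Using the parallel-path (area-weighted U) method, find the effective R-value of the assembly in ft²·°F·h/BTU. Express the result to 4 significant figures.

15.71 ft²·°F·h/BTU

U_eff = 0.847/19.89 + 0.153/7.263 = 0.042584 + 0.021066 = 0.06365
R_eff = 1/U_eff = 15.711 ft²·°F·h/BTU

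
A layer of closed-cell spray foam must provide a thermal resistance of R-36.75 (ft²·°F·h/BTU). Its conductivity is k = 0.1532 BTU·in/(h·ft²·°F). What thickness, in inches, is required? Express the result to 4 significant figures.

5.630 in

L = R × k = 36.75 × 0.1532 = 5.6301 in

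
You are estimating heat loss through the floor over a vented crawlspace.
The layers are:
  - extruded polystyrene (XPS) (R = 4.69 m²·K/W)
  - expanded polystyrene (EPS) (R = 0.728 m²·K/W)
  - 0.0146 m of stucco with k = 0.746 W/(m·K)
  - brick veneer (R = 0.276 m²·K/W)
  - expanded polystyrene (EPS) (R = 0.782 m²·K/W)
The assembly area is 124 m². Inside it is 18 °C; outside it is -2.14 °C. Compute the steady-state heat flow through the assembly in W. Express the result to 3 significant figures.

0.0146/0.746 = 0.01957
R_total = 4.69 + 0.728 + 0.01957 + 0.276 + 0.782 = 6.496 m²·K/W
Q = A·ΔT/R = 124 × (18 − (-2.14)) / 6.496 = 384.5 W

384 W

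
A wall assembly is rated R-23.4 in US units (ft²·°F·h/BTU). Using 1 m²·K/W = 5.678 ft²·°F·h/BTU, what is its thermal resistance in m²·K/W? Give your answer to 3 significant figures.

R_SI = 23.4/5.678 = 4.121

4.12 m²·K/W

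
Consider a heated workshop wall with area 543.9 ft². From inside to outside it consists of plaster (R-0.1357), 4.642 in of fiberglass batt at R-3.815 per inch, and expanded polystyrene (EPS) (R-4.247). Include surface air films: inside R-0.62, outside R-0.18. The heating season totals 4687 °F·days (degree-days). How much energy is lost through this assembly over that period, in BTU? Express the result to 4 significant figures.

4.642 × 3.815 = 17.709
R_total = 0.62 + 0.1357 + 17.709 + 4.247 + 0.18 = 22.892 ft²·°F·h/BTU
E = A × HDD × 24 / R = 543.9 × 4687 × 24 / 22.892 = 2672700 BTU

2673000 BTU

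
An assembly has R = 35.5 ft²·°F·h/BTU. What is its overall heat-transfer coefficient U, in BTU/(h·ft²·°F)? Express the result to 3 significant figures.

0.0282 BTU/(h·ft²·°F)

U = 1/R = 1/35.5 = 0.02817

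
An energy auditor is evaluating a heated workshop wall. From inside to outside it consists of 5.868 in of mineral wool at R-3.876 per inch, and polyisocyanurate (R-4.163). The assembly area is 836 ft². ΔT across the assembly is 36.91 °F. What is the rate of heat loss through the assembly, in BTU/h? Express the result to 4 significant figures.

1147 BTU/h

5.868 × 3.876 = 22.744
R_total = 22.744 + 4.163 = 26.907 ft²·°F·h/BTU
Q = A·ΔT/R = 836 × 36.91 / 26.907 = 1146.8 BTU/h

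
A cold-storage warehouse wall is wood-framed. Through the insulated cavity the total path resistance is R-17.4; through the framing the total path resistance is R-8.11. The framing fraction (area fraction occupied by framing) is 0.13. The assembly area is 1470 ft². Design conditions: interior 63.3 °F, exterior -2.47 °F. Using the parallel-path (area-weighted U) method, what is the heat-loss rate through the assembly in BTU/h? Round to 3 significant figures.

U_eff = 0.87/17.4 + 0.13/8.11 = 0.05 + 0.01603 = 0.06603
R_eff = 1/U_eff = 15.14 ft²·°F·h/BTU
Q = 1470 × (63.3 − (-2.47)) / 15.14 = 6384 BTU/h

6380 BTU/h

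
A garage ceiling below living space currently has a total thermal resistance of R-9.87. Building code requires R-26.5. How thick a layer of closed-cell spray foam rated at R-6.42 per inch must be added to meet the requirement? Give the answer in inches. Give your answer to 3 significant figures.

2.59 in

ΔR = 26.5 − 9.87 = 16.63 ft²·°F·h/BTU
L = ΔR / (R/in) = 16.63/6.42 = 2.59 in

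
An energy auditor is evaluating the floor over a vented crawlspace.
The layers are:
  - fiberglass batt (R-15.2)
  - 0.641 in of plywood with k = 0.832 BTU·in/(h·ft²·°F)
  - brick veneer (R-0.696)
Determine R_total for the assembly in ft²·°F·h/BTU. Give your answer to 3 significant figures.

0.641/0.832 = 0.7704
R_total = 15.2 + 0.7704 + 0.696 = 16.67 ft²·°F·h/BTU

16.7 ft²·°F·h/BTU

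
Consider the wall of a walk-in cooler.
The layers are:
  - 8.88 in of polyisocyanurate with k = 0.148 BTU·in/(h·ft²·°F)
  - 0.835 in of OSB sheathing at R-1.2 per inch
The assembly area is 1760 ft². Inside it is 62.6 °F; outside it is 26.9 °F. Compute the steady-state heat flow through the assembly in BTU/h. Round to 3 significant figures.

1030 BTU/h

8.88/0.148 = 60
0.835 × 1.2 = 1.002
R_total = 60 + 1.002 = 61 ft²·°F·h/BTU
Q = A·ΔT/R = 1760 × (62.6 − 26.9) / 61 = 1030 BTU/h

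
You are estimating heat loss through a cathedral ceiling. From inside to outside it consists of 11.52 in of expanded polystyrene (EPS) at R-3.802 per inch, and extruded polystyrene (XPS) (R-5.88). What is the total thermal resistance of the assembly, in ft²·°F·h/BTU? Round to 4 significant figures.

11.52 × 3.802 = 43.799
R_total = 43.799 + 5.88 = 49.679 ft²·°F·h/BTU

49.68 ft²·°F·h/BTU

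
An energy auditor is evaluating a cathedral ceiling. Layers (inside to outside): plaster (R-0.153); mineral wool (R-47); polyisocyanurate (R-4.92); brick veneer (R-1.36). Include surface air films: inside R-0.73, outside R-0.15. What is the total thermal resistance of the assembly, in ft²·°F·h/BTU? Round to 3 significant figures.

R_total = 0.73 + 0.153 + 47 + 4.92 + 1.36 + 0.15 = 54.31 ft²·°F·h/BTU

54.3 ft²·°F·h/BTU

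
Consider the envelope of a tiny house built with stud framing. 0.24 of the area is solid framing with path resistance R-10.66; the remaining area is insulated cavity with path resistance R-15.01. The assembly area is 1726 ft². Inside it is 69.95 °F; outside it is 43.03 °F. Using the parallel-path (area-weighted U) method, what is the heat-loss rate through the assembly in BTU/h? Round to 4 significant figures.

U_eff = 0.76/15.01 + 0.24/10.66 = 0.050633 + 0.022514 = 0.073147
R_eff = 1/U_eff = 13.671 ft²·°F·h/BTU
Q = 1726 × (69.95 − 43.03) / 13.671 = 3398.7 BTU/h

3399 BTU/h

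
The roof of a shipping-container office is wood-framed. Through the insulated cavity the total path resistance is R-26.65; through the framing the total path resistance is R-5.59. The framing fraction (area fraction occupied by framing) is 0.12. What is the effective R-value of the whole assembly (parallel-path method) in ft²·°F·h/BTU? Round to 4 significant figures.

U_eff = 0.88/26.65 + 0.12/5.59 = 0.033021 + 0.021467 = 0.054488
R_eff = 1/U_eff = 18.353 ft²·°F·h/BTU

18.35 ft²·°F·h/BTU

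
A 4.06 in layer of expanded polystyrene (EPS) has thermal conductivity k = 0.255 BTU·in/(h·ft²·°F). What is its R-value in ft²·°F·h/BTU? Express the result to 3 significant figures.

15.9 ft²·°F·h/BTU

R = L/k = 4.06/0.255 = 15.92 ft²·°F·h/BTU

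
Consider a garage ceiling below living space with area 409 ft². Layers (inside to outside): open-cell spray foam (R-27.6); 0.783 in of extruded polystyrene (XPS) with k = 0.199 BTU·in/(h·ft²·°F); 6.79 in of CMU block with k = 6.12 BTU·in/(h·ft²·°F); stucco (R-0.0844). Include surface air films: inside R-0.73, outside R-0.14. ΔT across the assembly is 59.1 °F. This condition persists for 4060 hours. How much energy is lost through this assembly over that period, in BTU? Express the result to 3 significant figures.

0.783/0.199 = 3.935
6.79/6.12 = 1.109
R_total = 0.73 + 27.6 + 3.935 + 1.109 + 0.0844 + 0.14 = 33.6 ft²·°F·h/BTU
Q = 409 × 59.1 / 33.6 = 719.4 BTU/h
E = 719.4 × 4060 = 2921000 BTU

2920000 BTU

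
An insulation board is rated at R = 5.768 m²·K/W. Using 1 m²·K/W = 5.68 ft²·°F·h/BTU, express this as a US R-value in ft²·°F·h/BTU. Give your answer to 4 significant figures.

R_US = 5.768 × 5.68 = 32.762

32.76 ft²·°F·h/BTU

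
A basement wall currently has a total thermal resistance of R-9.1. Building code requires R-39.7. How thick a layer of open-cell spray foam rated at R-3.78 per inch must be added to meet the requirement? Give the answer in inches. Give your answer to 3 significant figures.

8.10 in

ΔR = 39.7 − 9.1 = 30.6 ft²·°F·h/BTU
L = ΔR / (R/in) = 30.6/3.78 = 8.095 in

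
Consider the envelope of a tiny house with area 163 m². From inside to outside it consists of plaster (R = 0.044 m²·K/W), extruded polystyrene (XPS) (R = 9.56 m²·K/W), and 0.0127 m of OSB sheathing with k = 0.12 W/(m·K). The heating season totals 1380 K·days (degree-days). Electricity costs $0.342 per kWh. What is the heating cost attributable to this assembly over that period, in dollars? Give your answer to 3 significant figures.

0.0127/0.12 = 0.1058
R_total = 0.044 + 9.56 + 0.1058 = 9.71 m²·K/W
E = A × HDD × 24 / R / 1000 = 163 × 1380 × 24 / 9.71 / 1000 = 556 kWh
Cost = 556 × 0.342 = $190.1

190 dollars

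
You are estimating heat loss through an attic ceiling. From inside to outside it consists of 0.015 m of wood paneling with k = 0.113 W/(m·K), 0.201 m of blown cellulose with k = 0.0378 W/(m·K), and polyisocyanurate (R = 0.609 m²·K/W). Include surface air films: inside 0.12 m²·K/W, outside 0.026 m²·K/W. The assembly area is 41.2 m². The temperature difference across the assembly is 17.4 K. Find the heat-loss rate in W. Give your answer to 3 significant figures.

0.015/0.113 = 0.1327
0.201/0.0378 = 5.317
R_total = 0.12 + 0.1327 + 5.317 + 0.609 + 0.026 = 6.205 m²·K/W
Q = A·ΔT/R = 41.2 × 17.4 / 6.205 = 115.5 W

116 W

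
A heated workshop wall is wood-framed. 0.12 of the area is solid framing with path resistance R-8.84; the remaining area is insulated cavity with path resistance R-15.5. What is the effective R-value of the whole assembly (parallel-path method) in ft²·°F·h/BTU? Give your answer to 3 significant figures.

U_eff = 0.88/15.5 + 0.12/8.84 = 0.05677 + 0.01357 = 0.07035
R_eff = 1/U_eff = 14.21 ft²·°F·h/BTU

14.2 ft²·°F·h/BTU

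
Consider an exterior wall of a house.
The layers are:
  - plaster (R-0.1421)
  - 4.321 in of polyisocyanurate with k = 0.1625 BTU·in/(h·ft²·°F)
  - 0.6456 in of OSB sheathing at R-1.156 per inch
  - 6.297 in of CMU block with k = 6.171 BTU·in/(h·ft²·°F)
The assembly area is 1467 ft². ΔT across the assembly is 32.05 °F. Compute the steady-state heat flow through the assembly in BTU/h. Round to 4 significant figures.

4.321/0.1625 = 26.591
0.6456 × 1.156 = 0.74631
6.297/6.171 = 1.0204
R_total = 0.1421 + 26.591 + 0.74631 + 1.0204 = 28.5 ft²·°F·h/BTU
Q = A·ΔT/R = 1467 × 32.05 / 28.5 = 1649.8 BTU/h

1650 BTU/h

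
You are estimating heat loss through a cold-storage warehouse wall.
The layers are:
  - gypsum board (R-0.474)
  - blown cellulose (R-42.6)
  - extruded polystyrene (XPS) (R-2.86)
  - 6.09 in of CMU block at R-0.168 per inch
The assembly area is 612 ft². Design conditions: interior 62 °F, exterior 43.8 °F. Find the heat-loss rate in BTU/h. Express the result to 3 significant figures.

6.09 × 0.168 = 1.023
R_total = 0.474 + 42.6 + 2.86 + 1.023 = 46.96 ft²·°F·h/BTU
Q = A·ΔT/R = 612 × (62 − 43.8) / 46.96 = 237.2 BTU/h

237 BTU/h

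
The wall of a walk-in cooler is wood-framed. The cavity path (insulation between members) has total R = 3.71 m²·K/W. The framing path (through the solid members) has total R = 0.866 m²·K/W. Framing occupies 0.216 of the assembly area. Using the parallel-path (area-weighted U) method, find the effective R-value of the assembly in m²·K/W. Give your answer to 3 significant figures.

U_eff = 0.784/3.71 + 0.216/0.866 = 0.2113 + 0.2494 = 0.4607
R_eff = 1/U_eff = 2.17 m²·K/W

2.17 m²·K/W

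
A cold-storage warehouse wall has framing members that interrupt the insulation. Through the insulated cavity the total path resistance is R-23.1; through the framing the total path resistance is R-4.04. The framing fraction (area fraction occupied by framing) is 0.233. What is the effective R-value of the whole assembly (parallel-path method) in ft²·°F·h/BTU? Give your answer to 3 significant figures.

U_eff = 0.767/23.1 + 0.233/4.04 = 0.0332 + 0.05767 = 0.09088
R_eff = 1/U_eff = 11 ft²·°F·h/BTU

11.0 ft²·°F·h/BTU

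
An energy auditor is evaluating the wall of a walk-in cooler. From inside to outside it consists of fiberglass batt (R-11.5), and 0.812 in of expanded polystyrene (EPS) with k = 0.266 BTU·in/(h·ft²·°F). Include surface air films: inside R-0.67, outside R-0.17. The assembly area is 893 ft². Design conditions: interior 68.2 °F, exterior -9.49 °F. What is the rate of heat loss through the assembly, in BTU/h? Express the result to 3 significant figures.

4510 BTU/h

0.812/0.266 = 3.053
R_total = 0.67 + 11.5 + 3.053 + 0.17 = 15.39 ft²·°F·h/BTU
Q = A·ΔT/R = 893 × (68.2 − (-9.49)) / 15.39 = 4507 BTU/h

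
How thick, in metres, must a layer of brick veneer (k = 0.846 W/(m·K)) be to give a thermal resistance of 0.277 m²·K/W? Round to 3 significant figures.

0.234 m

L = R·k = 0.277 × 0.846 = 0.2343 m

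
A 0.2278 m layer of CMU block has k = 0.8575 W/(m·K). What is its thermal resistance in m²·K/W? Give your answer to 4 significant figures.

0.2657 m²·K/W

R = L/k = 0.2278/0.8575 = 0.26566 m²·K/W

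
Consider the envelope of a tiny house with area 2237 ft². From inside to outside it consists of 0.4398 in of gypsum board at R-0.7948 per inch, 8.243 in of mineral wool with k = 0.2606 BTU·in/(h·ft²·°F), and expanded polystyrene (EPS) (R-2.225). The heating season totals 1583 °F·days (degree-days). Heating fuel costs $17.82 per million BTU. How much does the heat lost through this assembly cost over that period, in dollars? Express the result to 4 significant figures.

0.4398 × 0.7948 = 0.34955
8.243/0.2606 = 31.631
R_total = 0.34955 + 31.631 + 2.225 = 34.205 ft²·°F·h/BTU
E = A × HDD × 24 / R = 2237 × 1583 × 24 / 34.205 = 2484600 BTU
Cost = 2484600/10⁶ × 17.82 = $44.276

44.28 dollars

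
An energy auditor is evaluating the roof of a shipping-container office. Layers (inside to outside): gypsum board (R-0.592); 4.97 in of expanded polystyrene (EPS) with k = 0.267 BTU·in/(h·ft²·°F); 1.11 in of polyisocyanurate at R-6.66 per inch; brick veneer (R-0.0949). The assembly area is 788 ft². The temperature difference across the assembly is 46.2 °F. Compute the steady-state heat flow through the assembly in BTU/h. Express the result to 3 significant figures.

1360 BTU/h

4.97/0.267 = 18.61
1.11 × 6.66 = 7.393
R_total = 0.592 + 18.61 + 7.393 + 0.0949 = 26.69 ft²·°F·h/BTU
Q = A·ΔT/R = 788 × 46.2 / 26.69 = 1364 BTU/h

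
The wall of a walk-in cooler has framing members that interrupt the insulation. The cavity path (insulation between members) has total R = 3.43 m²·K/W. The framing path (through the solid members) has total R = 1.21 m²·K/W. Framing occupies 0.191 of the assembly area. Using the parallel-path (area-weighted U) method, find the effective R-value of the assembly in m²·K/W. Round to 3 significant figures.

2.54 m²·K/W

U_eff = 0.809/3.43 + 0.191/1.21 = 0.2359 + 0.1579 = 0.3937
R_eff = 1/U_eff = 2.54 m²·K/W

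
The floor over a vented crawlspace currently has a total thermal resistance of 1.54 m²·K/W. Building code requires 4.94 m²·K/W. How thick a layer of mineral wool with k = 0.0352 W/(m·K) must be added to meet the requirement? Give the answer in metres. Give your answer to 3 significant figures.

0.120 m

ΔR = 4.94 − 1.54 = 3.4 m²·K/W
L = ΔR × k = 3.4 × 0.0352 = 0.1197 m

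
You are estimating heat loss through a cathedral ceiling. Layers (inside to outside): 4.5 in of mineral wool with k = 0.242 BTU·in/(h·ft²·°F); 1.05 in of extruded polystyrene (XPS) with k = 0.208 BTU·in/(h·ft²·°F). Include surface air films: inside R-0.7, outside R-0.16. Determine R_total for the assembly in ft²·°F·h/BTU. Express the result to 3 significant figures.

24.5 ft²·°F·h/BTU

4.5/0.242 = 18.6
1.05/0.208 = 5.048
R_total = 0.7 + 18.6 + 5.048 + 0.16 = 24.5 ft²·°F·h/BTU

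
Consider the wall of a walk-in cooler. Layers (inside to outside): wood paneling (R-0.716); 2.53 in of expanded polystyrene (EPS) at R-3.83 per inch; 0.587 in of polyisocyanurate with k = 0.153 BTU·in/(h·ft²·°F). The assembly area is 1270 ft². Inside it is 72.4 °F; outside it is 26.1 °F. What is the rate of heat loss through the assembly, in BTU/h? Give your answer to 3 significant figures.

2.53 × 3.83 = 9.69
0.587/0.153 = 3.837
R_total = 0.716 + 9.69 + 3.837 = 14.24 ft²·°F·h/BTU
Q = A·ΔT/R = 1270 × (72.4 − 26.1) / 14.24 = 4129 BTU/h

4130 BTU/h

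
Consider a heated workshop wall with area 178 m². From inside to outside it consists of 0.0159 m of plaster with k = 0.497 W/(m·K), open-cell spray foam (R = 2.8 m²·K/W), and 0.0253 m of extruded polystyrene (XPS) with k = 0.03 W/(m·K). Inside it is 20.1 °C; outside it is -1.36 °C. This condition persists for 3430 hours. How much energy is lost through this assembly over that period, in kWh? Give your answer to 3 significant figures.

0.0159/0.497 = 0.03199
0.0253/0.03 = 0.8433
R_total = 0.03199 + 2.8 + 0.8433 = 3.675 m²·K/W
Q = 178 × (20.1 − (-1.36)) / 3.675 = 1039 W
E = 1039 W × 3430 h / 1000 = 3565 kWh

3560 kWh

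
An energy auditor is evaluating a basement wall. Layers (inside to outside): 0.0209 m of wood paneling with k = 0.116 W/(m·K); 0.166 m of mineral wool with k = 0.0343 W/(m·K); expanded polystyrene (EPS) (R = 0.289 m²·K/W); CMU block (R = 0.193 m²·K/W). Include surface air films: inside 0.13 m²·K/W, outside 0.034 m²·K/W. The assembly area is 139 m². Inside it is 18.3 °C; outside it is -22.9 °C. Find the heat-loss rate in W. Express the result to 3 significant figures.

1010 W

0.0209/0.116 = 0.1802
0.166/0.0343 = 4.84
R_total = 0.13 + 0.1802 + 4.84 + 0.289 + 0.193 + 0.034 = 5.666 m²·K/W
Q = A·ΔT/R = 139 × (18.3 − (-22.9)) / 5.666 = 1011 W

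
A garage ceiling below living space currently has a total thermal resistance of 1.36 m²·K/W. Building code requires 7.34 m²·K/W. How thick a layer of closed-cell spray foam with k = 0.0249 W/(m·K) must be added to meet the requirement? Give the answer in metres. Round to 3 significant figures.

0.149 m

ΔR = 7.34 − 1.36 = 5.98 m²·K/W
L = ΔR × k = 5.98 × 0.0249 = 0.1489 m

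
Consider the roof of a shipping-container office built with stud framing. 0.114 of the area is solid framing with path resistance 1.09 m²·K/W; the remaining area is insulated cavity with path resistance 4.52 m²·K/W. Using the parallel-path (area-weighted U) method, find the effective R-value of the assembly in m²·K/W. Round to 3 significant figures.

U_eff = 0.886/4.52 + 0.114/1.09 = 0.196 + 0.1046 = 0.3006
R_eff = 1/U_eff = 3.327 m²·K/W

3.33 m²·K/W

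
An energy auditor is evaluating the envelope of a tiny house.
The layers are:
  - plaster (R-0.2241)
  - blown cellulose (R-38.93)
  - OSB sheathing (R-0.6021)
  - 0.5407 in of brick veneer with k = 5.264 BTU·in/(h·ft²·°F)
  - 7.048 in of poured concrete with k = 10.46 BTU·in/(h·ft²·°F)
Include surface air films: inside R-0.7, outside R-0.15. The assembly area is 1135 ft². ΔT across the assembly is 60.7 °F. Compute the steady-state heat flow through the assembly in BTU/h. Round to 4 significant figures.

1665 BTU/h

0.5407/5.264 = 0.10272
7.048/10.46 = 0.6738
R_total = 0.7 + 0.2241 + 38.93 + 0.6021 + 0.10272 + 0.6738 + 0.15 = 41.383 ft²·°F·h/BTU
Q = A·ΔT/R = 1135 × 60.7 / 41.383 = 1664.8 BTU/h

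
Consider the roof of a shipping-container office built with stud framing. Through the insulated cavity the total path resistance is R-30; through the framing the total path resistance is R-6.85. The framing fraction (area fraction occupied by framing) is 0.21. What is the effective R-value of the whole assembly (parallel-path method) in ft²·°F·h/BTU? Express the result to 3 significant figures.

17.5 ft²·°F·h/BTU

U_eff = 0.79/30 + 0.21/6.85 = 0.02633 + 0.03066 = 0.05699
R_eff = 1/U_eff = 17.55 ft²·°F·h/BTU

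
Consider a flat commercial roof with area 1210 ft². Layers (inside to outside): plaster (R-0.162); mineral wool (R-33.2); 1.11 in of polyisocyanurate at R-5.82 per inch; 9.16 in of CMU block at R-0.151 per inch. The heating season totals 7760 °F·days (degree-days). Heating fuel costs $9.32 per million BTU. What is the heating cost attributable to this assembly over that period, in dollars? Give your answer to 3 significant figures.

51.0 dollars

1.11 × 5.82 = 6.46
9.16 × 0.151 = 1.383
R_total = 0.162 + 33.2 + 6.46 + 1.383 = 41.21 ft²·°F·h/BTU
E = A × HDD × 24 / R = 1210 × 7760 × 24 / 41.21 = 5469000 BTU
Cost = 5469000/10⁶ × 9.32 = $50.97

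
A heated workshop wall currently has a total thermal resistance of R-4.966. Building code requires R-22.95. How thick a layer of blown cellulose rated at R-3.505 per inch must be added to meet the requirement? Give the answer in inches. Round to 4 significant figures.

ΔR = 22.95 − 4.966 = 17.984 ft²·°F·h/BTU
L = ΔR / (R/in) = 17.984/3.505 = 5.131 in

5.131 in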